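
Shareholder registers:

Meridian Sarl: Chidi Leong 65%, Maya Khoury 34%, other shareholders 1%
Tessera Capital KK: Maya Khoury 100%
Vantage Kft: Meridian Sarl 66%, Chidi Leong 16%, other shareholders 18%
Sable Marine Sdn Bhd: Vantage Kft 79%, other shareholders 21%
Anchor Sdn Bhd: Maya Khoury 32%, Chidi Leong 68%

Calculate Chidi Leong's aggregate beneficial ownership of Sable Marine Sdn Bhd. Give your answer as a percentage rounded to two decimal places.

Chidi reaches Sable along 2 paths.
Via Meridian → Vantage: 65% × 66% × 79% = 33.891%.
Via Vantage: 16% × 79% = 12.64%.
Total: 33.891% + 12.64% = 46.531%.
Rounded: 46.53%.

46.53%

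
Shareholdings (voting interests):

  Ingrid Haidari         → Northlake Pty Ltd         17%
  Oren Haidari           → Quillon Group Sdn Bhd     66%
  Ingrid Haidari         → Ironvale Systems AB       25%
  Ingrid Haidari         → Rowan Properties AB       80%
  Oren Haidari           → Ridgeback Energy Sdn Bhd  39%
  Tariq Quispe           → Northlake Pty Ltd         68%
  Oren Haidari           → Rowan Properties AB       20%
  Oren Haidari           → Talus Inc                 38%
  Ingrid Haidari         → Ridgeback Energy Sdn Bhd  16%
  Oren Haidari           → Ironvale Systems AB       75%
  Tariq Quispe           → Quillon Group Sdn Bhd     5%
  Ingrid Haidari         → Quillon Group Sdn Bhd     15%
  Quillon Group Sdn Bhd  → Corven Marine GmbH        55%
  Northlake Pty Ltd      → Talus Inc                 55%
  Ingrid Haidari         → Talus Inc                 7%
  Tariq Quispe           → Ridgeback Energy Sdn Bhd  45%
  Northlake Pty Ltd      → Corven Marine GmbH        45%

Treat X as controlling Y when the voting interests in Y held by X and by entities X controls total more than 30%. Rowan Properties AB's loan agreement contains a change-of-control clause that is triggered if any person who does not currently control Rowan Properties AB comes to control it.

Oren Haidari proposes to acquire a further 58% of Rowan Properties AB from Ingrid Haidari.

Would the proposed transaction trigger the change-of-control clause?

Yes

The purchase adds only to Oren's holdings (Ingrid's stake shrinks), so Oren is the only person who could newly come to control Rowan.
Oren holds 66% of Quillon, so Oren controls Quillon.
Oren holds 75% of Ironvale, so Oren controls Ironvale.
Oren holds 38% of Talus, so Oren controls Talus.
Oren holds 39% of Ridgeback, so Oren controls Ridgeback.
Quillon holds 55% of Corven, so Oren controls Corven.
In Rowan, Oren's side holds only 20%, not > 30%.
So before the transaction, Oren does not control Rowan.
After the purchase, Oren's direct stake in Rowan rises to 20% + 58% = 78%, and Ingrid's stake falls to 22%.
Oren holds 78% of Rowan, so Oren controls Rowan.
Oren did not control Rowan before and does after, so the clause is triggered.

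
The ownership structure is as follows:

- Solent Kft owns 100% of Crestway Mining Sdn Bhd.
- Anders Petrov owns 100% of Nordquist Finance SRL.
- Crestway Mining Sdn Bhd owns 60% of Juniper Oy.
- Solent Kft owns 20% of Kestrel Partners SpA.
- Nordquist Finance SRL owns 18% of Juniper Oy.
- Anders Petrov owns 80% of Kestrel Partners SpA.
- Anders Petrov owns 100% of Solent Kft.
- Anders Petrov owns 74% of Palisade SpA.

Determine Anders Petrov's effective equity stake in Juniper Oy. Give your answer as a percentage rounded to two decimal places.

Anders reaches Juniper along 2 paths.
Via Solent → Crestway: 100% × 100% × 60% = 60%.
Via Nordquist: 100% × 18% = 18%.
Total: 60% + 18% = 78%.
Rounded: 78.00%.

78.00%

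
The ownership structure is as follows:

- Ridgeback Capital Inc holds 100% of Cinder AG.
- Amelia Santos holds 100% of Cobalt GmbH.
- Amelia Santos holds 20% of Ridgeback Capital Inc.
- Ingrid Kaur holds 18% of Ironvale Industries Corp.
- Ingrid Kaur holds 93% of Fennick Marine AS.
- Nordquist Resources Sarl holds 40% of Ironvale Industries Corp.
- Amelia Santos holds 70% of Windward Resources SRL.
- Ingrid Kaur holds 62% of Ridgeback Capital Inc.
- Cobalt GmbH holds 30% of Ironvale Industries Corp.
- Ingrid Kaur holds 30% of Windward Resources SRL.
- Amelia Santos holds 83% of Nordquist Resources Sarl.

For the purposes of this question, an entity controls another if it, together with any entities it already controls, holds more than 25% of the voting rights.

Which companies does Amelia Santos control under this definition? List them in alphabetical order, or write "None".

Amelia holds 83% of Nordquist, so Amelia controls Nordquist.
Amelia holds 100% of Cobalt, so Amelia controls Cobalt.
Amelia holds 70% of Windward, so Amelia controls Windward.
Nordquist and Cobalt together hold 40% + 30% = 70% of Ironvale, so Amelia controls Ironvale.
No other company's threshold is met.

Cobalt GmbH, Ironvale Industries Corp, Nordquist Resources Sarl, Windward Resources SRL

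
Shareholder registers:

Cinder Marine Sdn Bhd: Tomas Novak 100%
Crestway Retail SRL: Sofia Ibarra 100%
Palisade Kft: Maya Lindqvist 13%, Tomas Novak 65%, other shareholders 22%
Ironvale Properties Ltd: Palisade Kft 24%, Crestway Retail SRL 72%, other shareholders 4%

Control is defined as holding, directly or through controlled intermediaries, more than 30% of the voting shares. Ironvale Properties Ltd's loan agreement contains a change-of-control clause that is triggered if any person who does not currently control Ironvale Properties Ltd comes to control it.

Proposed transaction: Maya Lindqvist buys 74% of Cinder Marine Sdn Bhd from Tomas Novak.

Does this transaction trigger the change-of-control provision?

The purchase adds only to Maya's holdings (Tomas's stake shrinks), so Maya is the only person who could newly come to control Ironvale.
Maya's largest direct stake is 13% in Palisade, which does not meet the threshold, so Maya controls no company.
Neither Maya nor any entity Maya controls holds any voting interest in Ironvale.
So before the transaction, Maya does not control Ironvale.
After the purchase, Maya holds 74% of Cinder directly, and Tomas's stake falls to 26%.
Maya holds 74% of Cinder, so Maya controls Cinder.
After the transaction, neither Maya nor any entity Maya controls holds a voting interest in Ironvale, so Maya still does not control it.
No new person acquires control, so the clause is not triggered.

No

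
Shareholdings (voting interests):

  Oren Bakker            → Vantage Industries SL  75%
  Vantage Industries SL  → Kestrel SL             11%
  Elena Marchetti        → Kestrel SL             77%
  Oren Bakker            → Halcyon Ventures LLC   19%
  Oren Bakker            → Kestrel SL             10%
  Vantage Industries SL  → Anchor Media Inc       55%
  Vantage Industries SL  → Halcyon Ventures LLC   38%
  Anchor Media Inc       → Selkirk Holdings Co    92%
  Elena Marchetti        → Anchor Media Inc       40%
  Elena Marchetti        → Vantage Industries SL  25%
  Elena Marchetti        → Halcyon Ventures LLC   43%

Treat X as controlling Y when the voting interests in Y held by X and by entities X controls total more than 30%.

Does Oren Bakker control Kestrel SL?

No

Oren holds 75% of Vantage, so Oren controls Vantage.
Vantage holds 55% of Anchor, so Oren controls Anchor.
Oren and Vantage together hold 19% + 38% = 57% of Halcyon, so Oren controls Halcyon.
Anchor holds 92% of Selkirk, so Oren controls Selkirk.
In Kestrel, Oren's side holds only 10% + 11% = 21%, not > 30%.
So Oren does not control Kestrel.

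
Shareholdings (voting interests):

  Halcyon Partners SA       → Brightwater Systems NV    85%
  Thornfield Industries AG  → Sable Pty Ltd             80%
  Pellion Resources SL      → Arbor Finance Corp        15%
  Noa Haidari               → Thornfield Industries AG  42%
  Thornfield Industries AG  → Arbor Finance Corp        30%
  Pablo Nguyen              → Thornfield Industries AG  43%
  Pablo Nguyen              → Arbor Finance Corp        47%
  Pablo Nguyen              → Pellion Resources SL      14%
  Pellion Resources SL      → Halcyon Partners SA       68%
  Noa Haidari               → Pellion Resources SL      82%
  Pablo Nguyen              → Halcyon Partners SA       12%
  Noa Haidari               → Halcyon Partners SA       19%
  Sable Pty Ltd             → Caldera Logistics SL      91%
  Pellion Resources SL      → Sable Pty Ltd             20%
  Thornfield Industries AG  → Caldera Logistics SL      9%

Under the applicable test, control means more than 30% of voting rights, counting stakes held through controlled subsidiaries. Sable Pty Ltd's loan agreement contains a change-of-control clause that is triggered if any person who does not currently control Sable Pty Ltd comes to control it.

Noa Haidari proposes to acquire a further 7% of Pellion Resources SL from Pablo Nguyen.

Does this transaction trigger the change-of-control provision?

The purchase adds only to Noa's holdings (Pablo's stake shrinks), so Noa is the only person who could newly come to control Sable.
Noa holds 42% of Thornfield, so Noa controls Thornfield.
Noa holds 82% of Pellion, so Noa controls Pellion.
Thornfield and Pellion together hold 80% + 20% = 100% of Sable, so Noa controls Sable.
So Noa already controls Sable before the transaction.
After the purchase, Noa's direct stake in Pellion rises to 82% + 7% = 89%, and Pablo's stake falls to 7%.
Noa controlled Sable already, so this is not a new person acquiring control; every other person's position is unchanged or reduced.
No new person acquires control, so the clause is not triggered.

No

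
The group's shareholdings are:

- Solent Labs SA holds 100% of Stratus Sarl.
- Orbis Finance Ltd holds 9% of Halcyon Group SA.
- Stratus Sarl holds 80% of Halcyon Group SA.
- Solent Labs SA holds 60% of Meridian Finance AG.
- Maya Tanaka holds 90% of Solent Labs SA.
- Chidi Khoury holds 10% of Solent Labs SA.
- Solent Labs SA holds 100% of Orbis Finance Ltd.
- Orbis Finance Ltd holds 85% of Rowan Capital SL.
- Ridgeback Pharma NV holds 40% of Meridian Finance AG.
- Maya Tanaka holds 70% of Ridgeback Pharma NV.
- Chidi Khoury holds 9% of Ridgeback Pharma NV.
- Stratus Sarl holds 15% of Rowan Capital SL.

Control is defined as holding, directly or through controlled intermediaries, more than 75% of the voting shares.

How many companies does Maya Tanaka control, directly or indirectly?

Maya holds 90% of Solent, so Maya controls Solent.
Solent holds 100% of Orbis, so Maya controls Orbis.
Solent holds 100% of Stratus, so Maya controls Stratus.
Orbis and Stratus together hold 85% + 15% = 100% of Rowan, so Maya controls Rowan.
Orbis and Stratus together hold 9% + 80% = 89% of Halcyon, so Maya controls Halcyon.
No other company's threshold is met.
Maya controls 5 companies.

5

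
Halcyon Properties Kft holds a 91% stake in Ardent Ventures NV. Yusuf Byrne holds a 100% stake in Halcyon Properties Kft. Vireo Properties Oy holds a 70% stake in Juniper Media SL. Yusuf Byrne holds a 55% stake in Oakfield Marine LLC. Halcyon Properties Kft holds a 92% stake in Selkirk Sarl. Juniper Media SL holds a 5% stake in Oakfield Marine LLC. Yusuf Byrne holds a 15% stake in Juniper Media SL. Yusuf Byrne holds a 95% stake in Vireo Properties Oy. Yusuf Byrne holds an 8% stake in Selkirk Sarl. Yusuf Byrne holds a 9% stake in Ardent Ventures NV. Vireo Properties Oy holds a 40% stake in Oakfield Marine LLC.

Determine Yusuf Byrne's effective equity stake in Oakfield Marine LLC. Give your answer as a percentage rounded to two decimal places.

97.08%

Yusuf reaches Oakfield along 4 paths.
Via Vireo → Juniper: 95% × 70% × 5% = 3.325%.
Via Juniper: 15% × 5% = 0.75%.
Direct stake: 55% = 55%.
Via Vireo: 95% × 40% = 38%.
Total: 3.325% + 0.75% + 55% + 38% = 97.075%.
Rounded: 97.08%.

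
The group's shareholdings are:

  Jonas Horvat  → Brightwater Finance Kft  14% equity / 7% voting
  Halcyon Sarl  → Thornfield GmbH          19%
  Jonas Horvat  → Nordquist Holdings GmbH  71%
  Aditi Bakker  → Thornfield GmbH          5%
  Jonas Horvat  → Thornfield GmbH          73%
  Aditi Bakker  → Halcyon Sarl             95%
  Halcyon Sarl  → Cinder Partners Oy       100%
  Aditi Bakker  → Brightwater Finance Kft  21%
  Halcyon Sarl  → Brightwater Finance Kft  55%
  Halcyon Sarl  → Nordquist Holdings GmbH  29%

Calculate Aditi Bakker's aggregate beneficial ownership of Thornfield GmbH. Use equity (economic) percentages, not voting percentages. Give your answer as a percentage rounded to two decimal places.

23.05%

Aditi reaches Thornfield along 2 paths.
Via Halcyon: 95% × 19% = 18.05%.
Direct stake: 5% = 5%.
Total: 18.05% + 5% = 23.05%.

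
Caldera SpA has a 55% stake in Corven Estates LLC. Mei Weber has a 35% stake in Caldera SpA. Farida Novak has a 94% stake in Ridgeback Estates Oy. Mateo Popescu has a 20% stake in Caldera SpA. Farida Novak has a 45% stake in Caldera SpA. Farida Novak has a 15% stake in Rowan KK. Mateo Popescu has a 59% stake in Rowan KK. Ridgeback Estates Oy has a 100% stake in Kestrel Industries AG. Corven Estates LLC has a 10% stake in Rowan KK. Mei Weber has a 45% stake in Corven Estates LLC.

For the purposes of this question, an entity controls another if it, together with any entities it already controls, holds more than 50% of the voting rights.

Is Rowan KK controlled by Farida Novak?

Farida holds 94% of Ridgeback, so Farida controls Ridgeback.
Ridgeback holds 100% of Kestrel, so Farida controls Kestrel.
In Rowan, Farida's side holds only 15%, not > 50%.
So Farida does not control Rowan.

No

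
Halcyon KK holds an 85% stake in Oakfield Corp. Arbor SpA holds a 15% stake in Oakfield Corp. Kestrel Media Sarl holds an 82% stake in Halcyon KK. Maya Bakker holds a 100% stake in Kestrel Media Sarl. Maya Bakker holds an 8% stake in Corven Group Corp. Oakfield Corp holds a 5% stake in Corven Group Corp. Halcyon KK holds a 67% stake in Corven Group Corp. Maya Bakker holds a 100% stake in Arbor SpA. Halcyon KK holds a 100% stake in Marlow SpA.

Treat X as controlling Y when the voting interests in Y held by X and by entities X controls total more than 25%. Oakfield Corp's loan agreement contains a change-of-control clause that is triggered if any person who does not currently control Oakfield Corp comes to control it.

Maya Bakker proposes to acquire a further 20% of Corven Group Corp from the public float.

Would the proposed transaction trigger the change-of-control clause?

No

The purchase changes only Maya's holdings, so Maya is the only person who could newly come to control Oakfield.
Maya holds 100% of Arbor, so Maya controls Arbor.
Maya holds 100% of Kestrel, so Maya controls Kestrel.
Kestrel holds 82% of Halcyon, so Maya controls Halcyon.
Arbor and Halcyon together hold 15% + 85% = 100% of Oakfield, so Maya controls Oakfield.
So Maya already controls Oakfield before the transaction.
After the purchase, Maya's direct stake in Corven rises to 8% + 20% = 28%.
Maya controlled Oakfield already, so this is not a new person acquiring control; every other person's position is unchanged or reduced.
No new person acquires control, so the clause is not triggered.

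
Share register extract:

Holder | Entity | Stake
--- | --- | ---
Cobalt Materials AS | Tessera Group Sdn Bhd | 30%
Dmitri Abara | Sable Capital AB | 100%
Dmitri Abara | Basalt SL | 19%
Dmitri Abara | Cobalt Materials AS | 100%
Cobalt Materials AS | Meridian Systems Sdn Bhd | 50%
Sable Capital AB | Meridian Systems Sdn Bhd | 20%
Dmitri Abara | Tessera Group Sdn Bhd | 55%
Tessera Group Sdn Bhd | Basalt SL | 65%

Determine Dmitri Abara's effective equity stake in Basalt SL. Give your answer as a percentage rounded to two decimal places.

74.25%

Dmitri reaches Basalt along 3 paths.
Via Tessera: 55% × 65% = 35.75%.
Via Cobalt → Tessera: 100% × 30% × 65% = 19.5%.
Direct stake: 19% = 19%.
Total: 35.75% + 19.5% + 19% = 74.25%.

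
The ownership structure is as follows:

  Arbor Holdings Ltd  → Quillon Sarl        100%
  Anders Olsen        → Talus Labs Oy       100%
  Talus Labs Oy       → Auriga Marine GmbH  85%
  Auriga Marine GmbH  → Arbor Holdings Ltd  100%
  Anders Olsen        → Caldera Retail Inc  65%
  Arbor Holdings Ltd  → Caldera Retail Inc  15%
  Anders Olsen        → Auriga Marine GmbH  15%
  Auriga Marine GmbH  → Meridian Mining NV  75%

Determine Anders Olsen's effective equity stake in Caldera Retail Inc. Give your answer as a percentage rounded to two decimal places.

Anders reaches Caldera along 3 paths.
Direct stake: 65% = 65%.
Via Auriga → Arbor: 15% × 100% × 15% = 2.25%.
Via Talus → Auriga → Arbor: 100% × 85% × 100% × 15% = 12.75%.
Total: 65% + 2.25% + 12.75% = 80%.
Rounded: 80.00%.

80.00%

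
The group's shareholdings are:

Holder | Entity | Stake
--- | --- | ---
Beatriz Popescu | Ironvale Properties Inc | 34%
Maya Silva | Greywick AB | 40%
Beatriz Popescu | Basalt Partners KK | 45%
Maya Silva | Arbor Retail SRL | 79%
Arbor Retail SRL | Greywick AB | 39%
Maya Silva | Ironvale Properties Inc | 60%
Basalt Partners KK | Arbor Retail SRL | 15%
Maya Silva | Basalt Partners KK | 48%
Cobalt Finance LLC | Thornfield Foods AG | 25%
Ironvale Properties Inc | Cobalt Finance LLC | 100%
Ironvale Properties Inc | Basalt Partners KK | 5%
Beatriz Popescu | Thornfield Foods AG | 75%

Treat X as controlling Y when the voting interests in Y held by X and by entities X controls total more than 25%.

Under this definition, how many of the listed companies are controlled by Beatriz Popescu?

Beatriz holds 34% of Ironvale, so Beatriz controls Ironvale.
Beatriz and Ironvale together hold 45% + 5% = 50% of Basalt, so Beatriz controls Basalt.
Ironvale holds 100% of Cobalt, so Beatriz controls Cobalt.
Beatriz and Cobalt together hold 75% + 25% = 100% of Thornfield, so Beatriz controls Thornfield.
No other company's threshold is met.
Beatriz controls 4 companies.

4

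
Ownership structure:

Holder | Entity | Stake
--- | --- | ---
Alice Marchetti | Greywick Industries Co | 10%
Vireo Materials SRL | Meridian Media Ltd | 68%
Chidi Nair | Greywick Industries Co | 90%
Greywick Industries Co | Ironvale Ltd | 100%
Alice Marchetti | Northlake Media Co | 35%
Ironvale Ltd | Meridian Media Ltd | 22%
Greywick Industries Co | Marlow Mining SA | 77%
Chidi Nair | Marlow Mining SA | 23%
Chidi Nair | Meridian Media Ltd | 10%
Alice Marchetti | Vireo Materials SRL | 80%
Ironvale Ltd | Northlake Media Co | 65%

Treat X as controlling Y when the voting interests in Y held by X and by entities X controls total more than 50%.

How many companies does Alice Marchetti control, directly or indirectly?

2

Alice holds 80% of Vireo, so Alice controls Vireo.
Vireo holds 68% of Meridian, so Alice controls Meridian.
No other company's threshold is met.
Alice controls 2 companies.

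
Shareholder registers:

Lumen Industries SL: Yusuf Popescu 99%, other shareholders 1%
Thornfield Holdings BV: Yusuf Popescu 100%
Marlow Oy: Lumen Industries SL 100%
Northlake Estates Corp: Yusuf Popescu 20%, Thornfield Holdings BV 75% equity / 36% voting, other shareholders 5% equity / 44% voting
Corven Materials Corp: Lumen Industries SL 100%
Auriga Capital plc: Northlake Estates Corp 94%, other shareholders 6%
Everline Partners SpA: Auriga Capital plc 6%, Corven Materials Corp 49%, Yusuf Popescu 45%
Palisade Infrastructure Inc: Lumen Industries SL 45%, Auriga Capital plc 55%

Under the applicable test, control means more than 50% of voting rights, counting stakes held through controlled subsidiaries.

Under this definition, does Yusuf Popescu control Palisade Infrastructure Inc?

Yes

Yusuf holds 100% of Thornfield, so Yusuf controls Thornfield.
Yusuf and Thornfield together hold 20% + 36% = 56% of Northlake, so Yusuf controls Northlake.
Northlake holds 94% of Auriga, so Yusuf controls Auriga.
Yusuf holds 99% of Lumen, so Yusuf controls Lumen.
Lumen and Auriga together hold 45% + 55% = 100% of Palisade, so Yusuf controls Palisade.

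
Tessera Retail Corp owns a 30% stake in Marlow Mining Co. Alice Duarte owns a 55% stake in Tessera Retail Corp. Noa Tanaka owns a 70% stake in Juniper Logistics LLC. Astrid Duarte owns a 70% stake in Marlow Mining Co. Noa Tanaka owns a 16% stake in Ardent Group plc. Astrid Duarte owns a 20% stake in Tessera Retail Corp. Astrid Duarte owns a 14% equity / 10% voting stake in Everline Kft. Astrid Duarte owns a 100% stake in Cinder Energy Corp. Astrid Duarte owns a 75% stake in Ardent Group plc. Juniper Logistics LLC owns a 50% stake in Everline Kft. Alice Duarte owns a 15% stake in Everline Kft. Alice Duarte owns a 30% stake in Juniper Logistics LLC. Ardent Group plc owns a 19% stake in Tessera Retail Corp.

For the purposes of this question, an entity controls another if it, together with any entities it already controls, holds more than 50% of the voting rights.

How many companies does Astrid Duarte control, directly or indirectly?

Astrid holds 75% of Ardent, so Astrid controls Ardent.
Astrid holds 100% of Cinder, so Astrid controls Cinder.
Astrid holds 70% of Marlow, so Astrid controls Marlow.
No other company's threshold is met.
Astrid controls 3 companies.

3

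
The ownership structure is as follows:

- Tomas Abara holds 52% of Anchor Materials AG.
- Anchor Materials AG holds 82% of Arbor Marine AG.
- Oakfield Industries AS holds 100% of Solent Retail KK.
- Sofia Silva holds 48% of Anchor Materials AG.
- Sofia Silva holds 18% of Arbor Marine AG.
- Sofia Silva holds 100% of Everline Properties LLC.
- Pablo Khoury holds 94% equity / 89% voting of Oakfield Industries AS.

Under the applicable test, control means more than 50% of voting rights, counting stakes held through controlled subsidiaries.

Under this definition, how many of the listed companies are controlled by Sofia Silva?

Sofia holds 100% of Everline, so Sofia controls Everline.
No other company's threshold is met.
Sofia controls 1 company.

1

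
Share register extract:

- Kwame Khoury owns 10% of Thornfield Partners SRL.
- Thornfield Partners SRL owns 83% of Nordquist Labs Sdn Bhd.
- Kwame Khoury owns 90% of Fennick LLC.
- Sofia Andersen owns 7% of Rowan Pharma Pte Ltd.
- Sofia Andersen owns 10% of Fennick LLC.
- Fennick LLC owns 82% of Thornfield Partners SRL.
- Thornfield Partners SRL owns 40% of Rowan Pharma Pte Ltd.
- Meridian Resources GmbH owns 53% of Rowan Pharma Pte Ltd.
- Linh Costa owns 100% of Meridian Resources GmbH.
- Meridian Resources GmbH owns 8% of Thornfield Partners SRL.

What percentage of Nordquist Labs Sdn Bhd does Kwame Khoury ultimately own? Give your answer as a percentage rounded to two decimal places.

69.55%

Kwame reaches Nordquist along 2 paths.
Via Fennick → Thornfield: 90% × 82% × 83% = 61.254%.
Via Thornfield: 10% × 83% = 8.3%.
Total: 61.254% + 8.3% = 69.554%.
Rounded: 69.55%.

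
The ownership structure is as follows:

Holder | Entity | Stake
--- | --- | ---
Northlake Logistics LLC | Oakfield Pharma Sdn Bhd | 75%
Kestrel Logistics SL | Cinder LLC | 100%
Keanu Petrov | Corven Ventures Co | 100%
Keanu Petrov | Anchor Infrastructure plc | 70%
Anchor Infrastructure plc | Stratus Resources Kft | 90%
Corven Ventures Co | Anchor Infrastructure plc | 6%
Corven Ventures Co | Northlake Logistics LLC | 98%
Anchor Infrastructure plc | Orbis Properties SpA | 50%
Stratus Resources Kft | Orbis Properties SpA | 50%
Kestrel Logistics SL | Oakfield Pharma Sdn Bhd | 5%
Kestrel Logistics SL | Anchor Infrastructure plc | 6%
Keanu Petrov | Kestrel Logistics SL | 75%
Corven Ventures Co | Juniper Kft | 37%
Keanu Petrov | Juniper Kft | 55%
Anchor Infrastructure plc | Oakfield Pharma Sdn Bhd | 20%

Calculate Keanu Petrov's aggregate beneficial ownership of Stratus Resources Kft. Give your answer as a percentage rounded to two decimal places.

72.45%

Keanu reaches Stratus along 3 paths.
Via Corven → Anchor: 100% × 6% × 90% = 5.4%.
Via Kestrel → Anchor: 75% × 6% × 90% = 4.05%.
Via Anchor: 70% × 90% = 63%.
Total: 5.4% + 4.05% + 63% = 72.45%.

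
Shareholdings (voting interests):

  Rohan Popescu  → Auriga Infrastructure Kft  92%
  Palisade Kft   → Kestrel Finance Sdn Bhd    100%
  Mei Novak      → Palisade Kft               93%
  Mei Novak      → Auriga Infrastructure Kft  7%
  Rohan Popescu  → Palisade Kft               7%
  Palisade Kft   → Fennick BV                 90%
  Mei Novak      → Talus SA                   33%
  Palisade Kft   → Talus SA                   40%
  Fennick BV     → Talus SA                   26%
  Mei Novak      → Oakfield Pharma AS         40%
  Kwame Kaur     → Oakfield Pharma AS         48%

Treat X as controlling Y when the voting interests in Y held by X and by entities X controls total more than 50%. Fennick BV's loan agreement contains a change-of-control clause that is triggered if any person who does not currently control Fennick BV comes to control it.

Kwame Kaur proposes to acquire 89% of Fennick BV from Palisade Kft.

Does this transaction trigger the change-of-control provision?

The purchase adds only to Kwame's holdings (Palisade's stake shrinks), so Kwame is the only person who could newly come to control Fennick.
Kwame's largest direct stake is 48% in Oakfield, which does not meet the threshold, so Kwame controls no company.
Neither Kwame nor any entity Kwame controls holds any voting interest in Fennick.
So before the transaction, Kwame does not control Fennick.
After the purchase, Kwame holds 89% of Fennick directly, and Palisade's stake falls to 1%.
Kwame holds 89% of Fennick, so Kwame controls Fennick.
Kwame did not control Fennick before and does after, so the clause is triggered.

Yes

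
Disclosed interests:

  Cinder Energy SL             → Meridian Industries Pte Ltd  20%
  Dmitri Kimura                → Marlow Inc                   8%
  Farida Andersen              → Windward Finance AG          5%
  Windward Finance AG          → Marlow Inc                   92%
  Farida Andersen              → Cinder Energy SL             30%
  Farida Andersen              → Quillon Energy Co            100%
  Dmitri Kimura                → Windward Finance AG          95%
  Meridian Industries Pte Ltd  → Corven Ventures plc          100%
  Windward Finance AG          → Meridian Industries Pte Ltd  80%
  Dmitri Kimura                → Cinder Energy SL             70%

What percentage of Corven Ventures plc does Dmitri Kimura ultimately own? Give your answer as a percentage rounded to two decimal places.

Dmitri reaches Corven along 2 paths.
Via Windward → Meridian: 95% × 80% × 100% = 76%.
Via Cinder → Meridian: 70% × 20% × 100% = 14%.
Total: 76% + 14% = 90%.
Rounded: 90.00%.

90.00%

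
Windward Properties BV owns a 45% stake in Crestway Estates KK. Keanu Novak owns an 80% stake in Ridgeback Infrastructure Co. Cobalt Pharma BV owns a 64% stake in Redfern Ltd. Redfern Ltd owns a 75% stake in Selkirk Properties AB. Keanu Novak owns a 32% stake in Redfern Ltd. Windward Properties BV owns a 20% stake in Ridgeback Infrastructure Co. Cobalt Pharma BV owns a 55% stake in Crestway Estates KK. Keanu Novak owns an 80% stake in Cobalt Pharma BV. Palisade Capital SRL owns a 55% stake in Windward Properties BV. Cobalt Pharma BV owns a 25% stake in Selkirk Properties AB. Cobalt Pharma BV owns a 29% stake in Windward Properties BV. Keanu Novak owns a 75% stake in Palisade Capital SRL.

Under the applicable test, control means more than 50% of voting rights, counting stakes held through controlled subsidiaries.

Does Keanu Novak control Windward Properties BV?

Yes

Keanu holds 80% of Cobalt, so Keanu controls Cobalt.
Keanu holds 75% of Palisade, so Keanu controls Palisade.
Cobalt and Palisade together hold 29% + 55% = 84% of Windward, so Keanu controls Windward.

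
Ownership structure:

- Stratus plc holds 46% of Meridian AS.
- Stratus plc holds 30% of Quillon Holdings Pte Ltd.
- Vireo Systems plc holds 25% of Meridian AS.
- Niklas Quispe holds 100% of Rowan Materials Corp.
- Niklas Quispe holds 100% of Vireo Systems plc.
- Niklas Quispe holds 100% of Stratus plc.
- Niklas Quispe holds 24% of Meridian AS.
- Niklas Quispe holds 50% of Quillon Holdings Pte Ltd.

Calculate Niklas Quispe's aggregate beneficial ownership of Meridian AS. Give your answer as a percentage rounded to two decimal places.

Niklas reaches Meridian along 3 paths.
Via Vireo: 100% × 25% = 25%.
Via Stratus: 100% × 46% = 46%.
Direct stake: 24% = 24%.
Total: 25% + 46% + 24% = 95%.
Rounded: 95.00%.

95.00%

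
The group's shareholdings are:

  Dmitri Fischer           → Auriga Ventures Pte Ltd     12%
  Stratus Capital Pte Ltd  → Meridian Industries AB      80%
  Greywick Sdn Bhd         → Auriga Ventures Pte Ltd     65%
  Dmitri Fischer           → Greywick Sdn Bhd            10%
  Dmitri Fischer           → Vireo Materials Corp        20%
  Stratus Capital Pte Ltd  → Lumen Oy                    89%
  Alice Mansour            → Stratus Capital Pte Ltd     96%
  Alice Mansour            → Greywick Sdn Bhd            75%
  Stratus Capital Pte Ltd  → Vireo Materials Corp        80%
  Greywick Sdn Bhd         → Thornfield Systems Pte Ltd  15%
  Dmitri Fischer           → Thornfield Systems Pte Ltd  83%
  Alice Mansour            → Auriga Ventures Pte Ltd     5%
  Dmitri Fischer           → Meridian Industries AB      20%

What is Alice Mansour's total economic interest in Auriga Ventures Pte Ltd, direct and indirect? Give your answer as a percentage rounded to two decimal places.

53.75%

Alice reaches Auriga along 2 paths.
Via Greywick: 75% × 65% = 48.75%.
Direct stake: 5% = 5%.
Total: 48.75% + 5% = 53.75%.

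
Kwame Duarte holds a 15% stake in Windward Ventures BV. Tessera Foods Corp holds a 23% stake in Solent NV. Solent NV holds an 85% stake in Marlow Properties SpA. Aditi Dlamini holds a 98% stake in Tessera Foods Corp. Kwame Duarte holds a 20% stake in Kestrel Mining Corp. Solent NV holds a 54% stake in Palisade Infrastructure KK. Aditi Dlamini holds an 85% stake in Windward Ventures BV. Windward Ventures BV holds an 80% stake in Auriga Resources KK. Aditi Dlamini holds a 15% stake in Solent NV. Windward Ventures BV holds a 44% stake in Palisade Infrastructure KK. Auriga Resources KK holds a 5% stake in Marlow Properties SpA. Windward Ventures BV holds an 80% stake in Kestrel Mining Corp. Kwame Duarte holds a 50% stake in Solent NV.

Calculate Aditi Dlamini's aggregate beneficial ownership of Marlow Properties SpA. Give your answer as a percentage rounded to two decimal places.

Aditi reaches Marlow along 3 paths.
Via Tessera → Solent: 98% × 23% × 85% = 19.159%.
Via Solent: 15% × 85% = 12.75%.
Via Windward → Auriga: 85% × 80% × 5% = 3.4%.
Total: 19.159% + 12.75% + 3.4% = 35.309%.
Rounded: 35.31%.

35.31%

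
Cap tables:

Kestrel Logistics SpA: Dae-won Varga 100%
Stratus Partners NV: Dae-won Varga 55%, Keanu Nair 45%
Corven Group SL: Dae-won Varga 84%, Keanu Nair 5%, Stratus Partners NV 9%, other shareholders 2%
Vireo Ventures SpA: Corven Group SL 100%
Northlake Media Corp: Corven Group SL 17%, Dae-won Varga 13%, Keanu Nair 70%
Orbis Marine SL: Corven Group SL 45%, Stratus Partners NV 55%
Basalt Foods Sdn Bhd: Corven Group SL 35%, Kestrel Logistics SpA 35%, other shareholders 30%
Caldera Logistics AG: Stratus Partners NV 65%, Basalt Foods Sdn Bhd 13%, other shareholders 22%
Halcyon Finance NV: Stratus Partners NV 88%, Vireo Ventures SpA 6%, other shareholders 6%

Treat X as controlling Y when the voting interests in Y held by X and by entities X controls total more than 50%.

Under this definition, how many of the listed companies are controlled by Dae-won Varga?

8

Dae-won holds 100% of Kestrel, so Dae-won controls Kestrel.
Dae-won holds 55% of Stratus, so Dae-won controls Stratus.
Dae-won and Stratus together hold 84% + 9% = 93% of Corven, so Dae-won controls Corven.
Corven holds 100% of Vireo, so Dae-won controls Vireo.
Corven and Stratus together hold 45% + 55% = 100% of Orbis, so Dae-won controls Orbis.
Corven and Kestrel together hold 35% + 35% = 70% of Basalt, so Dae-won controls Basalt.
Stratus and Basalt together hold 65% + 13% = 78% of Caldera, so Dae-won controls Caldera.
Stratus and Vireo together hold 88% + 6% = 94% of Halcyon, so Dae-won controls Halcyon.
No other company's threshold is met.
Dae-won controls 8 companies.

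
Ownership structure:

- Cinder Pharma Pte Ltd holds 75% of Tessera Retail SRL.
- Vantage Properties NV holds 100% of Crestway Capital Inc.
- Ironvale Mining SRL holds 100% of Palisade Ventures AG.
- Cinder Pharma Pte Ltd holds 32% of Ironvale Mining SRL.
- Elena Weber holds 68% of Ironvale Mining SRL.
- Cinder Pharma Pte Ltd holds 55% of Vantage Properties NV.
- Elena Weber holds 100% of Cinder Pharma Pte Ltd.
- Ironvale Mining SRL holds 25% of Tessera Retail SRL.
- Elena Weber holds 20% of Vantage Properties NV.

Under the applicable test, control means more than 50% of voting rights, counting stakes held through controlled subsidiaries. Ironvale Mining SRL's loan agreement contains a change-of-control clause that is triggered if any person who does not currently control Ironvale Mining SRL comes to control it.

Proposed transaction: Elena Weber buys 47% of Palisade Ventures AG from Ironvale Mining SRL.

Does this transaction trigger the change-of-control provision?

No

The purchase adds only to Elena's holdings (Ironvale's stake shrinks), so Elena is the only person who could newly come to control Ironvale.
Elena holds 100% of Cinder, so Elena controls Cinder.
Cinder and Elena together hold 32% + 68% = 100% of Ironvale, so Elena controls Ironvale.
So Elena already controls Ironvale before the transaction.
After the purchase, Elena holds 47% of Palisade directly, and Ironvale's stake falls to 53%.
Elena controlled Ironvale already, so this is not a new person acquiring control; every other person's position is unchanged or reduced.
No new person acquires control, so the clause is not triggered.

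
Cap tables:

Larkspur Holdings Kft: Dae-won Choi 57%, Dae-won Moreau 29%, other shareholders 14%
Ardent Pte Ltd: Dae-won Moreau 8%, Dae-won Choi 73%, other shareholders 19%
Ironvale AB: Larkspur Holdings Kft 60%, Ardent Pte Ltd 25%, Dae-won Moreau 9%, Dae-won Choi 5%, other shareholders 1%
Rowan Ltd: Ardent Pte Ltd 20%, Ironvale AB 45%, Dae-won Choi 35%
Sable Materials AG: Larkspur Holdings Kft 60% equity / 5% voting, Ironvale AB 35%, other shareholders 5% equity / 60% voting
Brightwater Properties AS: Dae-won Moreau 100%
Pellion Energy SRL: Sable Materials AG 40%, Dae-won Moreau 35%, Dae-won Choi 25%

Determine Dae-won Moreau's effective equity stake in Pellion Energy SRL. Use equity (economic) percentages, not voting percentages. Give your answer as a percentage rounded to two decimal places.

45.94%

Dae-won Moreau reaches Pellion along 5 paths.
Via Larkspur → Sable: 29% × 60% × 40% = 6.96%.
Via Larkspur → Ironvale → Sable: 29% × 60% × 35% × 40% = 2.436%.
Via Ardent → Ironvale → Sable: 8% × 25% × 35% × 40% = 0.28%.
Via Ironvale → Sable: 9% × 35% × 40% = 1.26%.
Direct stake: 35% = 35%.
Total: 6.96% + 2.436% + 0.28% + 1.26% + 35% = 45.936%.
Rounded: 45.94%.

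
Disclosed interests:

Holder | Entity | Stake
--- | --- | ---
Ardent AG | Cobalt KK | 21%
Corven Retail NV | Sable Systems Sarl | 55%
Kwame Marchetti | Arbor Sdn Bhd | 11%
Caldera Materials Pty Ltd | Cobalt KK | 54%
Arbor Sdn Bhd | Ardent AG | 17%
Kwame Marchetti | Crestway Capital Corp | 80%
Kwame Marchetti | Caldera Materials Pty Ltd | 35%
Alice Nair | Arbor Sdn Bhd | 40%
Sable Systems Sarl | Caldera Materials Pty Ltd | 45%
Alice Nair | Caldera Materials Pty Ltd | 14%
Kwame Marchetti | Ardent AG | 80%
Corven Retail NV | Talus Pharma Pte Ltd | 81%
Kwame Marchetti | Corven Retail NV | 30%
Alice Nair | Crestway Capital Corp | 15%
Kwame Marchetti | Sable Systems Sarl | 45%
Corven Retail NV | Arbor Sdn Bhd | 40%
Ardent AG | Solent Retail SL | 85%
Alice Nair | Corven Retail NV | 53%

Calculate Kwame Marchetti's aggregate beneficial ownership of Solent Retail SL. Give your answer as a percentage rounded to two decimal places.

Kwame reaches Solent along 3 paths.
Via Ardent: 80% × 85% = 68%.
Via Corven → Arbor → Ardent: 30% × 40% × 17% × 85% = 1.734%.
Via Arbor → Ardent: 11% × 17% × 85% = 1.5895%.
Total: 68% + 1.734% + 1.5895% = 71.3235%.
Rounded: 71.32%.

71.32%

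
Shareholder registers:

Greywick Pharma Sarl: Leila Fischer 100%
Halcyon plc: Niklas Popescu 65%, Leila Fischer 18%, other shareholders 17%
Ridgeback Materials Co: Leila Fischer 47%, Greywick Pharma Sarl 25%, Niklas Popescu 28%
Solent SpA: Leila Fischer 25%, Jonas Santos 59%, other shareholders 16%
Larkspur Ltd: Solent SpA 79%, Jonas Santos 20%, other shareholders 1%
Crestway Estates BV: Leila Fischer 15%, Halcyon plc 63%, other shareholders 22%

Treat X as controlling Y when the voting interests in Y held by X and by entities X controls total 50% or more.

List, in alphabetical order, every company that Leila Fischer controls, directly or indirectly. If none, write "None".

Greywick Pharma Sarl, Ridgeback Materials Co

Leila holds 100% of Greywick, so Leila controls Greywick.
Leila and Greywick together hold 47% + 25% = 72% of Ridgeback, so Leila controls Ridgeback.
No other company's threshold is met.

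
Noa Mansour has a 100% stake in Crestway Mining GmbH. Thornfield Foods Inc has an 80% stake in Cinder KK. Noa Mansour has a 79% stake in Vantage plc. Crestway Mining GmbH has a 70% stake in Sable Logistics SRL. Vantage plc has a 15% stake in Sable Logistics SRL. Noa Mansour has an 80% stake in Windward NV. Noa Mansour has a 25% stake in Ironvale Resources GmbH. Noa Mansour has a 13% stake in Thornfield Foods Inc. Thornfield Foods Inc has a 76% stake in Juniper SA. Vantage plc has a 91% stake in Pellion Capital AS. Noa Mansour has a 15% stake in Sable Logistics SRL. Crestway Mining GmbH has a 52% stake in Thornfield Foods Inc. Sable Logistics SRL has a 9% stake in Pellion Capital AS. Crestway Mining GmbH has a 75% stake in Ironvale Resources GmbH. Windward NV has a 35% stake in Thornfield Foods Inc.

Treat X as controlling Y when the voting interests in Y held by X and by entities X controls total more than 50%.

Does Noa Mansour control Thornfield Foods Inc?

Yes

Noa holds 80% of Windward, so Noa controls Windward.
Noa holds 100% of Crestway, so Noa controls Crestway.
Windward and Crestway and Noa together hold 35% + 52% + 13% = 100% of Thornfield, so Noa controls Thornfield.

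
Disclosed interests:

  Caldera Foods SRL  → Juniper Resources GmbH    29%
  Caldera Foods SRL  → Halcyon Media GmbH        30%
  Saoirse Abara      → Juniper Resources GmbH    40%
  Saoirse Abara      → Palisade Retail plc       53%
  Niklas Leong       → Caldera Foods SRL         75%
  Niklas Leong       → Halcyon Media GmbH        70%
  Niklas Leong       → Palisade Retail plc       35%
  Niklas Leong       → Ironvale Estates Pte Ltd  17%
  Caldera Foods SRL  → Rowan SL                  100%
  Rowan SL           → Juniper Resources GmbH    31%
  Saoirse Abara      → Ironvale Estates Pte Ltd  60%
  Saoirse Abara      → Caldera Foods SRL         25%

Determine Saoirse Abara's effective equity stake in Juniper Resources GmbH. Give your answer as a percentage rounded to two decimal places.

Saoirse reaches Juniper along 3 paths.
Via Caldera: 25% × 29% = 7.25%.
Direct stake: 40% = 40%.
Via Caldera → Rowan: 25% × 100% × 31% = 7.75%.
Total: 7.25% + 40% + 7.75% = 55%.
Rounded: 55.00%.

55.00%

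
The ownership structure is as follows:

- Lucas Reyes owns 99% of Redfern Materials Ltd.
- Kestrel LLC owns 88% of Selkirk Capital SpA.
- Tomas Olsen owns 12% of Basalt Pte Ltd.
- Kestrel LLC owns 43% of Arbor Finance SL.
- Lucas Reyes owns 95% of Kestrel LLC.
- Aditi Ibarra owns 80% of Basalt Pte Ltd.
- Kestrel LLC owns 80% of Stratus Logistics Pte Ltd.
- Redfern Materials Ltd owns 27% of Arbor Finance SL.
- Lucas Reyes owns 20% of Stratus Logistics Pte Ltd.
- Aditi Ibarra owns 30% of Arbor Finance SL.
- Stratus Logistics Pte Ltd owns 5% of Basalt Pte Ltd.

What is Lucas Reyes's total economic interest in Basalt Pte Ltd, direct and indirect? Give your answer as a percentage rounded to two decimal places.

Lucas reaches Basalt along 2 paths.
Via Stratus: 20% × 5% = 1%.
Via Kestrel → Stratus: 95% × 80% × 5% = 3.8%.
Total: 1% + 3.8% = 4.8%.
Rounded: 4.80%.

4.80%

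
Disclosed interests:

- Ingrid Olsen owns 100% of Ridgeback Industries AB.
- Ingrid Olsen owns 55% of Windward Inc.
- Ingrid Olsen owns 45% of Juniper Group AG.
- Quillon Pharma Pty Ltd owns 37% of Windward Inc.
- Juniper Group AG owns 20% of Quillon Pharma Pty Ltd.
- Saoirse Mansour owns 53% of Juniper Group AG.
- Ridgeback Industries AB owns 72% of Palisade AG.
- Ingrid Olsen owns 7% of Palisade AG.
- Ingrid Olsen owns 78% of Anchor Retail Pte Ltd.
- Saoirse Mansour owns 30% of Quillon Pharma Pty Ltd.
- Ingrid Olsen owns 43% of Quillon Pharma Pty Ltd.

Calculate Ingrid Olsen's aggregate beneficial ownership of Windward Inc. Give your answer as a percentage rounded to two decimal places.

74.24%

Ingrid reaches Windward along 3 paths.
Direct stake: 55% = 55%.
Via Quillon: 43% × 37% = 15.91%.
Via Juniper → Quillon: 45% × 20% × 37% = 3.33%.
Total: 55% + 15.91% + 3.33% = 74.24%.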